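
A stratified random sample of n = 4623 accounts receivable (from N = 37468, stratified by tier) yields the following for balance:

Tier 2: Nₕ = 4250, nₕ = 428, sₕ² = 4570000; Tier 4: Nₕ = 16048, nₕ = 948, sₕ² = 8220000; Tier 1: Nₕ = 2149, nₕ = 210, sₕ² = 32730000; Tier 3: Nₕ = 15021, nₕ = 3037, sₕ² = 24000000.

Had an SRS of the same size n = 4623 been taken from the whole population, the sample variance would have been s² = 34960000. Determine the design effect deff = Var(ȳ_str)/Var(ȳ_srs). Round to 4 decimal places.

0.4671

Var(ȳ_str) = Σ Wₕ²(1−fₕ)sₕ²/nₕ with Wₕ = Nₕ/37468:
  Tier 2: (4250/37468)²·(1−428/4250)·4570000/428 = 123.54666
  Tier 4: (16048/37468)²·(1−948/16048)·8220000/948 = 1496.7192
  Tier 1: (2149/37468)²·(1−210/2149)·32730000/210 = 462.61521
  Tier 3: (15021/37468)²·(1−3037/15021)·24000000/3037 = 1013.3187
  → Var(ȳ_str) = 3096.1998.
Var(ȳ_srs) = (1 − 4623/37468)·34960000/4623 = 6629.1262.
deff = 3096.1998 / 6629.1262 = 0.4671.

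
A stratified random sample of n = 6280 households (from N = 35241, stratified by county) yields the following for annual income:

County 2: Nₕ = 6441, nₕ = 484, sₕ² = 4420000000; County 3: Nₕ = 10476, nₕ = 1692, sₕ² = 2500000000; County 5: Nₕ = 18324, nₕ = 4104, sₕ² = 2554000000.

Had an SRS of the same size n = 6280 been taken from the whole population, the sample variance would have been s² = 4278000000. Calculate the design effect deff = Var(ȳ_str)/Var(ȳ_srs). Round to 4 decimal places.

0.9328

Var(ȳ_str) = Σ Wₕ²(1−fₕ)sₕ²/nₕ with Wₕ = Nₕ/35241:
  County 2: (6441/35241)²·(1−484/6441)·4420000000/484 = 282137.85
  County 3: (10476/35241)²·(1−1692/10476)·2500000000/1692 = 109479.05
  County 5: (18324/35241)²·(1−4104/18324)·2554000000/4104 = 130568.07
  → Var(ȳ_str) = 522184.97.
Var(ȳ_srs) = (1 − 6280/35241)·4278000000/6280 = 559817.5.
deff = 522184.97 / 559817.5 = 0.9328.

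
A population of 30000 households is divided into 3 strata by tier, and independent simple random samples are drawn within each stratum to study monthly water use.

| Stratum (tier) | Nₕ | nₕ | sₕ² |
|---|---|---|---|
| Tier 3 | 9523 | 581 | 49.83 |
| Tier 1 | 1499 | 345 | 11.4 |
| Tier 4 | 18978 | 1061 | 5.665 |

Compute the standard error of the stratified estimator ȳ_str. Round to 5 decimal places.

Var(ȳ_str) = Σₕ Wₕ²(1 − fₕ)sₕ²/nₕ with Wₕ = Nₕ/N, N = 30000.
Tier 3: Wₕ = 0.31743333; term = 0.31743333²·(1 − 0.06101019)·49.83/581 = 0.0081148537.
Tier 1: Wₕ = 0.04996667; term = 0.04996667²·(1 − 0.23015344)·11.4/345 = 6.3511254 × 10^-5.
Tier 4: Wₕ = 0.63260000; term = 0.63260000²·(1 − 0.05590684)·5.665/1061 = 0.0020172409.
Sum = 0.010195606.
SE = √(0.010195606) = 0.10097.

0.10097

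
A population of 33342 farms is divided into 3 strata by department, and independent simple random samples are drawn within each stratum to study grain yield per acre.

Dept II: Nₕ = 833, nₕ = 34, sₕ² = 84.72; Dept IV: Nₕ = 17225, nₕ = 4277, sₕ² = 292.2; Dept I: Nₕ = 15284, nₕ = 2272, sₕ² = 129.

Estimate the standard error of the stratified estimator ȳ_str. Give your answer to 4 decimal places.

Var(ȳ_str) = Σₕ Wₕ²(1 − fₕ)sₕ²/nₕ with Wₕ = Nₕ/N, N = 33342.
Dept II: Wₕ = 0.02498350; term = 0.02498350²·(1 − 0.04081633)·84.72/34 = 0.0014918169.
Dept IV: Wₕ = 0.51661568; term = 0.51661568²·(1 − 0.24830189)·292.2/4277 = 0.01370628.
Dept I: Wₕ = 0.45840082; term = 0.45840082²·(1 − 0.14865219)·129/2272 = 0.010157321.
Sum = 0.025355418.
SE = √(0.025355418) = 0.1592.

0.1592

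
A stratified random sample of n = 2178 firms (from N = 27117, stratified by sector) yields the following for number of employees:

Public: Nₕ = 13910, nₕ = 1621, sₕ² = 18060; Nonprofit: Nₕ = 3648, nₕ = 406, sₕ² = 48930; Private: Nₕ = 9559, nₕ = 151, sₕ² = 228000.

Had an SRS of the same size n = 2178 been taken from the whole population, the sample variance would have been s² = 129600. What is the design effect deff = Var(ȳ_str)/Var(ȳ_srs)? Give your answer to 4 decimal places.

3.4572

Var(ȳ_str) = Σ Wₕ²(1−fₕ)sₕ²/nₕ with Wₕ = Nₕ/27117:
  Public: (13910/27117)²·(1−1621/13910)·18060/1621 = 2.5899723
  Nonprofit: (3648/27117)²·(1−406/3648)·48930/406 = 1.9383569
  Private: (9559/27117)²·(1−151/9559)·228000/151 = 184.66491
  → Var(ȳ_str) = 189.19324.
Var(ȳ_srs) = (1 − 2178/27117)·129600/2178 = 54.724842.
deff = 189.19324 / 54.724842 = 3.4572.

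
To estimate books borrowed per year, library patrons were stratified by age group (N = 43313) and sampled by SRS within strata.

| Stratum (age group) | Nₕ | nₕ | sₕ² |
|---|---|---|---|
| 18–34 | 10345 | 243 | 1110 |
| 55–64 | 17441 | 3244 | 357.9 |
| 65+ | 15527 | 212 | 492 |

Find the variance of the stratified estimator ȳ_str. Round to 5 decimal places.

0.56319

Var(ȳ_str) = Σₕ Wₕ²(1 − fₕ)sₕ²/nₕ with Wₕ = Nₕ/N, N = 43313.
18–34: Wₕ = 0.23884284; term = 0.23884284²·(1 − 0.02348961)·1110/243 = 0.25445913.
55–64: Wₕ = 0.40267356; term = 0.40267356²·(1 − 0.18599851)·357.9/3244 = 0.014561707.
65+: Wₕ = 0.35848360; term = 0.35848360²·(1 − 0.01365364)·492/212 = 0.29416924.
Sum = 0.56319008.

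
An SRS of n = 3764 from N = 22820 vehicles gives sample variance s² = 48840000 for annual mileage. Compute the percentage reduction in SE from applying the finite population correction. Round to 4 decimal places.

8.6185

f = n/N = 3764/22820 = 0.16494303.
SE_no-fpc = √(s²/n) = 113.91031; SE_fpc = √((1−f)s²/n) = 104.09289.
Ratio = √(1−f) = 0.91381451. Reduction = 100·(1 − 0.91381451) = 8.6185%.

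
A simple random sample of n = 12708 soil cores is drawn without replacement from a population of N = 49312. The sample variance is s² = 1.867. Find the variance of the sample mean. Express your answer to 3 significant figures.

Under SRS without replacement, Var(ȳ) = (1 − f)·s²/n with f = n/N = 12708/49312 = 0.25770604.
Var(ȳ) = (1 − 0.25770604)·1.867/12708 = 0.74229396·1.4691533 × 10^-4 = 1.0905436 × 10^-4.

1.09 × 10^-4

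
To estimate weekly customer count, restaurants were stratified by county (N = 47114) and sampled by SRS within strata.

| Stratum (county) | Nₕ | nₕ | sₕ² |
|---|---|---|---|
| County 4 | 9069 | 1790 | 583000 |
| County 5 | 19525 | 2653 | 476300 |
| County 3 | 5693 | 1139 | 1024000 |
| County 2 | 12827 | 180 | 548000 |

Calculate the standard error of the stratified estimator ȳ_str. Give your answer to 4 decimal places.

Var(ȳ_str) = Σₕ Wₕ²(1 − fₕ)sₕ²/nₕ with Wₕ = Nₕ/N, N = 47114.
County 4: Wₕ = 0.19249055; term = 0.19249055²·(1 − 0.19737568)·583000/1790 = 9.6860496.
County 5: Wₕ = 0.41442034; term = 0.41442034²·(1 − 0.13587708)·476300/2653 = 26.644096.
County 3: Wₕ = 0.12083457; term = 0.12083457²·(1 − 0.20007026)·1024000/1139 = 10.500512.
County 2: Wₕ = 0.27225453; term = 0.27225453²·(1 − 0.01403290)·548000/180 = 222.49523.
Sum = 269.32589.
SE = √(269.32589) = 16.4112.

16.4112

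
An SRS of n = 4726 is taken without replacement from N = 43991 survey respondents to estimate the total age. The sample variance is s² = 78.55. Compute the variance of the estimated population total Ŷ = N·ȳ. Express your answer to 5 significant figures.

2.8709 × 10^7

Var(Ŷ) = N²·Var(ȳ) = N²·(1 − n/N)·s²/n.
f = 4726/43991 = 0.10743107; Var(ȳ) = 0.89256893·78.55/4726 = 0.014835228.
Var(Ŷ) = 43991² · 0.014835228 = 2.8709253 × 10^7.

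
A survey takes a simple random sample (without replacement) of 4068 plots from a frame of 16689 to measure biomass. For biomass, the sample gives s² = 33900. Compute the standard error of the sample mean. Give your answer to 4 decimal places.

Under SRS without replacement, Var(ȳ) = (1 − f)·s²/n with f = n/N = 4068/16689 = 0.24375337.
Var(ȳ) = (1 − 0.24375337)·33900/4068 = 0.75624663·8.3333333 = 6.3020552.
SE(ȳ) = √(6.3020552) = 2.5104.

2.5104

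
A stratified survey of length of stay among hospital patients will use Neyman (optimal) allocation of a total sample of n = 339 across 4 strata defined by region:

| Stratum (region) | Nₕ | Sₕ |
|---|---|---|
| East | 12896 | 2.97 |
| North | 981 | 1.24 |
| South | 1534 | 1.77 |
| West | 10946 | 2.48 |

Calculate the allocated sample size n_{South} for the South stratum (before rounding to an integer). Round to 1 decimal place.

Neyman allocation: nₕ = n·NₕSₕ / Σⱼ NⱼSⱼ.
Σ NⱼSⱼ = 12896·2.97 + 981·1.24 + 1534·1.77 + 10946·2.48 = 69378.82.
n_{South} = 339·1534·1.77 / 69378.82 = 13.3.

13.3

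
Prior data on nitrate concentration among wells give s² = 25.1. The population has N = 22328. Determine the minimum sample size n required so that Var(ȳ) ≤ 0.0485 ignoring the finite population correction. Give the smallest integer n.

518

Without fpc, n₀ = s²/D = 25.1/0.0485 = 517.5258.
Rounding up, n = 518.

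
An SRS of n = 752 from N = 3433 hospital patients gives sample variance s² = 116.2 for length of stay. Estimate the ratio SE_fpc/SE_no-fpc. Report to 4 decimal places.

0.8837

f = n/N = 752/3433 = 0.21905039.
SE_no-fpc = √(s²/n) = 0.39309194; SE_fpc = √((1−f)s²/n) = 0.34738067.
Ratio = √(1−f) = 0.88371353.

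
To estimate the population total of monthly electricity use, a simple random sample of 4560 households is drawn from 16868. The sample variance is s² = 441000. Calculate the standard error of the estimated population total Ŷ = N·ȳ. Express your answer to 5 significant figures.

Var(Ŷ) = N²·Var(ȳ) = N²·(1 − n/N)·s²/n.
f = 4560/16868 = 0.27033436; Var(ȳ) = 0.72966564·441000/4560 = 70.566348.
Var(Ŷ) = 16868² · 70.566348 = 2.0078202 × 10^10.
SE(Ŷ) = √(2.0078202 × 10^10) = 141700.

141700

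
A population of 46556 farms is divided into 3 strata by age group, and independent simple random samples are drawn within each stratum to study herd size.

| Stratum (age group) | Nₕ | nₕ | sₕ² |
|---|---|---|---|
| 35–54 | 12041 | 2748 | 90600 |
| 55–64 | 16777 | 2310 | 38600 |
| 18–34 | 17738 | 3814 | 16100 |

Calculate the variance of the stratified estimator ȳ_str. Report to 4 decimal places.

Var(ȳ_str) = Σₕ Wₕ²(1 − fₕ)sₕ²/nₕ with Wₕ = Nₕ/N, N = 46556.
35–54: Wₕ = 0.25863476; term = 0.25863476²·(1 − 0.22822025)·90600/2748 = 1.7020748.
55–64: Wₕ = 0.36036171; term = 0.36036171²·(1 − 0.13768850)·38600/2310 = 1.8711853.
18–34: Wₕ = 0.38100352; term = 0.38100352²·(1 − 0.21501860)·16100/3814 = 0.48101933.
Sum = 4.0542794.

4.0543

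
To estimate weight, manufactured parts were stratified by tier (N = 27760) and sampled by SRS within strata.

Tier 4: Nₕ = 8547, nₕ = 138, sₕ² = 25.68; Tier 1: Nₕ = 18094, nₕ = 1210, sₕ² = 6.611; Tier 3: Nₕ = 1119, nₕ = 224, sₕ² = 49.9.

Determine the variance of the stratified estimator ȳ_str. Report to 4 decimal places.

0.0198

Var(ȳ_str) = Σₕ Wₕ²(1 − fₕ)sₕ²/nₕ with Wₕ = Nₕ/N, N = 27760.
Tier 4: Wₕ = 0.30788905; term = 0.30788905²·(1 − 0.01614602)·25.68/138 = 0.017355418.
Tier 1: Wₕ = 0.65180115; term = 0.65180115²·(1 − 0.06687300)·6.611/1210 = 0.0021659718.
Tier 3: Wₕ = 0.04030980; term = 0.04030980²·(1 − 0.20017873)·49.9/224 = 2.895121 × 10^-4.
Sum = 0.019810902.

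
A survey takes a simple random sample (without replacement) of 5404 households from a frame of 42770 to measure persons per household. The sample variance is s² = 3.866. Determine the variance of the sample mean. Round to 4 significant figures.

6.250 × 10^-4

Under SRS without replacement, Var(ȳ) = (1 − f)·s²/n with f = n/N = 5404/42770 = 0.12635025.
Var(ȳ) = (1 − 0.12635025)·3.866/5404 = 0.87364975·7.15396 × 10^-4 = 6.2500554 × 10^-4.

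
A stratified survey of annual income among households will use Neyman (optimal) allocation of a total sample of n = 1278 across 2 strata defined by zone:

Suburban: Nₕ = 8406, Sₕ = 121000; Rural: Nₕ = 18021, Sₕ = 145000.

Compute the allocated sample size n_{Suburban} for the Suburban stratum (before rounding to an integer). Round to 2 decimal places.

358.08

Neyman allocation: nₕ = n·NₕSₕ / Σⱼ NⱼSⱼ.
Σ NⱼSⱼ = 8406·121000 + 18021·145000 = 3.630171 × 10^9.
n_{Suburban} = 1278·8406·121000 / (3.630171 × 10^9) = 358.08.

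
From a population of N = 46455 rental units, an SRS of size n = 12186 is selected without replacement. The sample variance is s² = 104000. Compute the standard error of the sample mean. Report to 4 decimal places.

Under SRS without replacement, Var(ȳ) = (1 − f)·s²/n with f = n/N = 12186/46455 = 0.26231837.
Var(ȳ) = (1 − 0.26231837)·104000/12186 = 0.73768163·8.5343837 = 6.2956581.
SE(ȳ) = √(6.2956581) = 2.5091.

2.5091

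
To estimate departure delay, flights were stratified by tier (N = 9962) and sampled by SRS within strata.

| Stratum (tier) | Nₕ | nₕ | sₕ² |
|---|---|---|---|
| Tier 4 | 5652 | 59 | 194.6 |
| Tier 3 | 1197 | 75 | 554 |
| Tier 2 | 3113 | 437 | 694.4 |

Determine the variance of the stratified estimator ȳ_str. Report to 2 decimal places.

Var(ȳ_str) = Σₕ Wₕ²(1 − fₕ)sₕ²/nₕ with Wₕ = Nₕ/N, N = 9962.
Tier 4: Wₕ = 0.56735595; term = 0.56735595²·(1 − 0.01043878)·194.6/59 = 1.0506177.
Tier 3: Wₕ = 0.12015660; term = 0.12015660²·(1 − 0.06265664)·554/75 = 0.099963726.
Tier 2: Wₕ = 0.31248745; term = 0.31248745²·(1 − 0.14037906)·694.4/437 = 0.13338298.
Sum = 1.2839644.

1.28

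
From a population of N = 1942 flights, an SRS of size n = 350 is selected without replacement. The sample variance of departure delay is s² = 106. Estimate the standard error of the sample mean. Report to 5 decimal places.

Under SRS without replacement, Var(ȳ) = (1 − f)·s²/n with f = n/N = 350/1942 = 0.18022657.
Var(ȳ) = (1 − 0.18022657)·106/350 = 0.81977343·0.30285714 = 0.24827424.
SE(ȳ) = √(0.24827424) = 0.49827.

0.49827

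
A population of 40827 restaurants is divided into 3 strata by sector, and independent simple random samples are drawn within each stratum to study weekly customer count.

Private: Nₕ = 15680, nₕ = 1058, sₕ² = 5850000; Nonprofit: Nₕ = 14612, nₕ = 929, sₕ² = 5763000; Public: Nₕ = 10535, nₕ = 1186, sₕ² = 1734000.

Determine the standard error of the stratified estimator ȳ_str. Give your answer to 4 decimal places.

39.8878

Var(ȳ_str) = Σₕ Wₕ²(1 − fₕ)sₕ²/nₕ with Wₕ = Nₕ/N, N = 40827.
Private: Wₕ = 0.38405957; term = 0.38405957²·(1 − 0.06747449)·5850000/1058 = 760.55057.
Nonprofit: Wₕ = 0.35790041; term = 0.35790041²·(1 − 0.06357788)·5763000/929 = 744.09598.
Public: Wₕ = 0.25804002; term = 0.25804002²·(1 − 0.11257712)·1734000/1186 = 86.391132.
Sum = 1591.0377.
SE = √(1591.0377) = 39.8878.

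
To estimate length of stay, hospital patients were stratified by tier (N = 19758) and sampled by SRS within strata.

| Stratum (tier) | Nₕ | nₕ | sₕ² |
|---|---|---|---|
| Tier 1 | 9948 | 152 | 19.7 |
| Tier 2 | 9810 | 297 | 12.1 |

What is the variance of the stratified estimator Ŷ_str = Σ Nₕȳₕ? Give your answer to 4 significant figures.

1.643 × 10^7

Var(Ŷ_str) = Σₕ Nₕ²(1 − fₕ)sₕ²/nₕ.
Tier 1: 9948²·(1 − 152/9948)·19.7/152 = 1.2630112 × 10^7.
Tier 2: 9810²·(1 − 297/9810)·12.1/297 = 3.802029 × 10^6.
Sum = 1.6432141 × 10^7.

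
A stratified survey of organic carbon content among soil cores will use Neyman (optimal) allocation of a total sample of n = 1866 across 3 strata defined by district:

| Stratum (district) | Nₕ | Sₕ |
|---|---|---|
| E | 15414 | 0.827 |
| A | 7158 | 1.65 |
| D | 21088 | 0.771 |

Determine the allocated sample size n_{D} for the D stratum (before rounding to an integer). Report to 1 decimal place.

Neyman allocation: nₕ = n·NₕSₕ / Σⱼ NⱼSⱼ.
Σ NⱼSⱼ = 15414·0.827 + 7158·1.65 + 21088·0.771 = 40816.926.
n_{D} = 1866·21088·0.771 / 40816.926 = 743.3.

743.3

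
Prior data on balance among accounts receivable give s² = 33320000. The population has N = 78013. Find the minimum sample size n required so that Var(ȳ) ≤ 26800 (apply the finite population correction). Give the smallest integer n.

Without fpc, n₀ = s²/D = 33320000/26800 = 1243.2836.
With fpc, (1 − n/N)·s²/n ≤ D requires n ≥ n₀/(1 + n₀/N) = 1243.2836/(1 + 1243.2836/78013) = 1223.7804.
Rounding up, n = 1224.

1224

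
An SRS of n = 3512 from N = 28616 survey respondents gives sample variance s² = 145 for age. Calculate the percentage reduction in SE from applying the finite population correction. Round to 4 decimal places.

f = n/N = 3512/28616 = 0.12272854.
SE_no-fpc = √(s²/n) = 0.20319207; SE_fpc = √((1−f)s²/n) = 0.19031532.
Ratio = √(1−f) = 0.93662770. Reduction = 100·(1 − 0.93662770) = 6.3372%.

6.3372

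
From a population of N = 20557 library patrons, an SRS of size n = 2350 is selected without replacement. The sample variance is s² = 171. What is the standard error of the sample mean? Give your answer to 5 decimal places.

0.25387

Under SRS without replacement, Var(ȳ) = (1 − f)·s²/n with f = n/N = 2350/20557 = 0.11431629.
Var(ȳ) = (1 − 0.11431629)·171/2350 = 0.88568371·0.072765957 = 0.064447623.
SE(ȳ) = √(0.064447623) = 0.25387.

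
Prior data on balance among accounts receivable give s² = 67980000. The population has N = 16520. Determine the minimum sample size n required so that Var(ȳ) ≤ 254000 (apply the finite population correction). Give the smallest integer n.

264

Without fpc, n₀ = s²/D = 67980000/254000 = 267.6378.
With fpc, (1 − n/N)·s²/n ≤ D requires n ≥ n₀/(1 + n₀/N) = 267.6378/(1 + 267.6378/16520) = 263.3710.
Rounding up, n = 264.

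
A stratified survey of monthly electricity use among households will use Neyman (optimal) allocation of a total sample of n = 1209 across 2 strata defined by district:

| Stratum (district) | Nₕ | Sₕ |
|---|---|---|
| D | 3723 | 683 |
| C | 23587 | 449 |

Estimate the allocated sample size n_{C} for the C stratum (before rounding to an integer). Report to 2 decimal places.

Neyman allocation: nₕ = n·NₕSₕ / Σⱼ NⱼSⱼ.
Σ NⱼSⱼ = 3723·683 + 23587·449 = 1.3133372 × 10^7.
n_{C} = 1209·23587·449 / (1.3133372 × 10^7) = 974.92.

974.92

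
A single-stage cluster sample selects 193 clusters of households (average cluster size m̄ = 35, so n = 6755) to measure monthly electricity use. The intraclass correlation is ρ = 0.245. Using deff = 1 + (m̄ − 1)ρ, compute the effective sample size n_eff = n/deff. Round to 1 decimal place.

724.0

deff = 1 + (35 − 1)·0.245 = 1 + 8.33 = 9.33.
n_eff = 6755 / 9.33 = 724.0.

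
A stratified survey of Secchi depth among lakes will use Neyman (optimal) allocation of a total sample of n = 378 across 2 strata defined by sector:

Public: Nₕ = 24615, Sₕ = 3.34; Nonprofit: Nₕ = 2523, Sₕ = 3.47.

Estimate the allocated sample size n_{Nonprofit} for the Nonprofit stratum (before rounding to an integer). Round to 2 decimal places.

Neyman allocation: nₕ = n·NₕSₕ / Σⱼ NⱼSⱼ.
Σ NⱼSⱼ = 24615·3.34 + 2523·3.47 = 90968.91.
n_{Nonprofit} = 378·2523·3.47 / 90968.91 = 36.38.

36.38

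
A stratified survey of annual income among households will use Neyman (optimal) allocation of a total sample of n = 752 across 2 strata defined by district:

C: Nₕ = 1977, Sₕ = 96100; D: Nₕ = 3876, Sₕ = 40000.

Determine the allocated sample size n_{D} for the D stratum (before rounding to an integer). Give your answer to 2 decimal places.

337.91

Neyman allocation: nₕ = n·NₕSₕ / Σⱼ NⱼSⱼ.
Σ NⱼSⱼ = 1977·96100 + 3876·40000 = 3.450297 × 10^8.
n_{D} = 752·3876·40000 / (3.450297 × 10^8) = 337.91.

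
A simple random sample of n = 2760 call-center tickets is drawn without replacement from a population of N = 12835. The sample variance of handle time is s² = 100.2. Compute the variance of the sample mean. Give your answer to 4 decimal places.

Under SRS without replacement, Var(ȳ) = (1 − f)·s²/n with f = n/N = 2760/12835 = 0.21503701.
Var(ȳ) = (1 − 0.21503701)·100.2/2760 = 0.78496299·0.036304348 = 0.028497569.

0.0285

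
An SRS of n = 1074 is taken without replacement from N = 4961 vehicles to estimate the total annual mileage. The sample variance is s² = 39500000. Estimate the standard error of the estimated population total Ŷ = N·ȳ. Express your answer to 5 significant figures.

Var(Ŷ) = N²·Var(ȳ) = N²·(1 − n/N)·s²/n.
f = 1074/4961 = 0.21648861; Var(ȳ) = 0.78351139·39500000/1074 = 28816.294.
Var(Ŷ) = 4961² · 28816.294 = 7.0921282 × 10^11.
SE(Ŷ) = √(7.0921282 × 10^11) = 842150.

842150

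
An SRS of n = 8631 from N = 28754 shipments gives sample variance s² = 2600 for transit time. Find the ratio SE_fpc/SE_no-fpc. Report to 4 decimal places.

0.8366

f = n/N = 8631/28754 = 0.30016693.
SE_no-fpc = √(s²/n) = 0.54885309; SE_fpc = √((1−f)s²/n) = 0.45914869.
Ratio = √(1−f) = 0.83656026.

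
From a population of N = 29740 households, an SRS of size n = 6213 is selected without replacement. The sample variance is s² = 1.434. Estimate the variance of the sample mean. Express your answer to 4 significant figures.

1.826 × 10^-4

Under SRS without replacement, Var(ȳ) = (1 − f)·s²/n with f = n/N = 6213/29740 = 0.20891056.
Var(ȳ) = (1 − 0.20891056)·1.434/6213 = 0.79108944·2.3080637 × 10^-4 = 1.8258849 × 10^-4.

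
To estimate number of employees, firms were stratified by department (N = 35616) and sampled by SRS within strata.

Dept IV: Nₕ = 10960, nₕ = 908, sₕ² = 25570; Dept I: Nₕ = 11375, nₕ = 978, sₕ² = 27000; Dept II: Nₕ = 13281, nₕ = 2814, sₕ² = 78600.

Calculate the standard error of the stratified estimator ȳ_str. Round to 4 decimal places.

2.8427

Var(ȳ_str) = Σₕ Wₕ²(1 − fₕ)sₕ²/nₕ with Wₕ = Nₕ/N, N = 35616.
Dept IV: Wₕ = 0.30772686; term = 0.30772686²·(1 − 0.08284672)·25570/908 = 2.4457813.
Dept I: Wₕ = 0.31937893; term = 0.31937893²·(1 − 0.08597802)·27000/978 = 2.5739142.
Dept II: Wₕ = 0.37289420; term = 0.37289420²·(1 − 0.21188164)·78600/2814 = 3.0609848.
Sum = 8.0806803.
SE = √(8.0806803) = 2.8427.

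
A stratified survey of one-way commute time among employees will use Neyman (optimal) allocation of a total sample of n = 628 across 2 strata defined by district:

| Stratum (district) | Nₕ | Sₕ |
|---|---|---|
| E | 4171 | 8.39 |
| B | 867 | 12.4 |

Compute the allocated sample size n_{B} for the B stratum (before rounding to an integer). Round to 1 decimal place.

Neyman allocation: nₕ = n·NₕSₕ / Σⱼ NⱼSⱼ.
Σ NⱼSⱼ = 4171·8.39 + 867·12.4 = 45745.49.
n_{B} = 628·867·12.4 / 45745.49 = 147.6.

147.6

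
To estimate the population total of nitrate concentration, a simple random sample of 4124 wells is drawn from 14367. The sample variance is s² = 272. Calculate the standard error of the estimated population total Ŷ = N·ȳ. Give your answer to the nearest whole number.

3115

Var(Ŷ) = N²·Var(ȳ) = N²·(1 − n/N)·s²/n.
f = 4124/14367 = 0.28704670; Var(ȳ) = 0.71295330·272/4124 = 0.047023108.
Var(Ŷ) = 14367² · 0.047023108 = 9.7060721 × 10^6.
SE(Ŷ) = √(9.7060721 × 10^6) = 3115.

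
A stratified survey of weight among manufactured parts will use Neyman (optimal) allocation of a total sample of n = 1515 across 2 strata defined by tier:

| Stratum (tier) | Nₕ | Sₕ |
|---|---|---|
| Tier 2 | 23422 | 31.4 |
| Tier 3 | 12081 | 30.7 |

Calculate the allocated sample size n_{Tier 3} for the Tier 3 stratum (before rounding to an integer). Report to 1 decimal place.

507.9

Neyman allocation: nₕ = n·NₕSₕ / Σⱼ NⱼSⱼ.
Σ NⱼSⱼ = 23422·31.4 + 12081·30.7 = 1.1063375 × 10^6.
n_{Tier 3} = 1515·12081·30.7 / (1.1063375 × 10^6) = 507.9.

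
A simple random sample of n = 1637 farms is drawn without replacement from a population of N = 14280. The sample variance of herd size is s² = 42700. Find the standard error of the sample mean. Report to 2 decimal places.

Under SRS without replacement, Var(ȳ) = (1 − f)·s²/n with f = n/N = 1637/14280 = 0.11463585.
Var(ȳ) = (1 − 0.11463585)·42700/1637 = 0.88536415·26.084301 = 23.094104.
SE(ȳ) = √(23.094104) = 4.81.

4.81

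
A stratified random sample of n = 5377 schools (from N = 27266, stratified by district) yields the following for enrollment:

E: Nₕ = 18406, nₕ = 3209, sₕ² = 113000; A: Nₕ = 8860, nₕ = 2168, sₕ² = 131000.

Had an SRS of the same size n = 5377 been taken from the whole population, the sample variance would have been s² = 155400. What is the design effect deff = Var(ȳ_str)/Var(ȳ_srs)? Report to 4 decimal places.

0.7787

Var(ȳ_str) = Σ Wₕ²(1−fₕ)sₕ²/nₕ with Wₕ = Nₕ/27266:
  E: (18406/27266)²·(1−3209/18406)·113000/3209 = 13.249001
  A: (8860/27266)²·(1−2168/8860)·131000/2168 = 4.8190209
  → Var(ȳ_str) = 18.068022.
Var(ȳ_srs) = (1 − 5377/27266)·155400/5377 = 23.201468.
deff = 18.068022 / 23.201468 = 0.7787.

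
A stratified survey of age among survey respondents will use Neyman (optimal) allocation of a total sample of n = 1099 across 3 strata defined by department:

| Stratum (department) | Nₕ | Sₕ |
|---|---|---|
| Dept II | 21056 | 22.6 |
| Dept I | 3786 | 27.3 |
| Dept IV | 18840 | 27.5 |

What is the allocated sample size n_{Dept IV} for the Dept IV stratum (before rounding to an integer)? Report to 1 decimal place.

Neyman allocation: nₕ = n·NₕSₕ / Σⱼ NⱼSⱼ.
Σ NⱼSⱼ = 21056·22.6 + 3786·27.3 + 18840·27.5 = 1.0973234 × 10^6.
n_{Dept IV} = 1099·18840·27.5 / (1.0973234 × 10^6) = 518.9.

518.9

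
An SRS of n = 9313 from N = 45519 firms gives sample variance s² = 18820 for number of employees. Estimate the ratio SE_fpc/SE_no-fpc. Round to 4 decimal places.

0.8919

f = n/N = 9313/45519 = 0.20459588.
SE_no-fpc = √(s²/n) = 1.4215594; SE_fpc = √((1−f)s²/n) = 1.2678239.
Ratio = √(1−f) = 0.89185431.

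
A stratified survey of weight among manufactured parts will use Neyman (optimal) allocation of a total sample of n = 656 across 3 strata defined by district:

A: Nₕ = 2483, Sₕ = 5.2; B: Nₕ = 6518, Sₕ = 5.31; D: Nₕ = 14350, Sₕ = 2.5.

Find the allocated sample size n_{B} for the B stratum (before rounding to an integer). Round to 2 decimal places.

272.25

Neyman allocation: nₕ = n·NₕSₕ / Σⱼ NⱼSⱼ.
Σ NⱼSⱼ = 2483·5.2 + 6518·5.31 + 14350·2.5 = 83397.18.
n_{B} = 656·6518·5.31 / 83397.18 = 272.25.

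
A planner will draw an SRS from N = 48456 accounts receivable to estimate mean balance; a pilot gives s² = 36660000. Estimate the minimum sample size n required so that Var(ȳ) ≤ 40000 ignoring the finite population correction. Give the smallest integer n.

Without fpc, n₀ = s²/D = 36660000/40000 = 916.5000.
Rounding up, n = 917.

917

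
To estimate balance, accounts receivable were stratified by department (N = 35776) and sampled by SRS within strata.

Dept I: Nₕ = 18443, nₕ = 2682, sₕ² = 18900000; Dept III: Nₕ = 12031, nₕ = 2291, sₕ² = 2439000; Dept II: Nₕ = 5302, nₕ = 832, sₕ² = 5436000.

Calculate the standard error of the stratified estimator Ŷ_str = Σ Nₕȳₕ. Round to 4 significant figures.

Var(Ŷ_str) = Σₕ Nₕ²(1 − fₕ)sₕ²/nₕ.
Dept I: 18443²·(1 − 2682/18443)·18900000/2682 = 2.048417 × 10^12.
Dept III: 12031²·(1 − 2291/12031)·2439000/2291 = 1.2475196 × 10^11.
Dept II: 5302²·(1 − 832/5302)·5436000/832 = 1.548472 × 10^11.
Sum = 2.3280162 × 10^12.
SE = √(2.3280162 × 10^12) = 1.526 × 10^6.

1.526 × 10^6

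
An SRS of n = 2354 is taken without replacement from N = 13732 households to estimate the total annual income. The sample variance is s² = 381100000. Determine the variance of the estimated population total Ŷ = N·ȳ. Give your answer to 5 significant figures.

2.5295 × 10^13

Var(Ŷ) = N²·Var(ȳ) = N²·(1 − n/N)·s²/n.
f = 2354/13732 = 0.17142441; Var(ȳ) = 0.82857559·381100000/2354 = 134141.95.
Var(Ŷ) = 13732² · 134141.95 = 2.5294856 × 10^13.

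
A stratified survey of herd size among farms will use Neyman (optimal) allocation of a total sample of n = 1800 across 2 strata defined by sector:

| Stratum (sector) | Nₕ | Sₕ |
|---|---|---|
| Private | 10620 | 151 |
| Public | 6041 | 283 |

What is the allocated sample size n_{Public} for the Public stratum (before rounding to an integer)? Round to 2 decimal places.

Neyman allocation: nₕ = n·NₕSₕ / Σⱼ NⱼSⱼ.
Σ NⱼSⱼ = 10620·151 + 6041·283 = 3.313223 × 10^6.
n_{Public} = 1800·6041·283 / (3.313223 × 10^6) = 928.79.

928.79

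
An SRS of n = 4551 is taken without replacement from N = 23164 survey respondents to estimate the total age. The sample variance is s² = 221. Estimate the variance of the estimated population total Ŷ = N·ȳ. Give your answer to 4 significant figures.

Var(Ŷ) = N²·Var(ȳ) = N²·(1 − n/N)·s²/n.
f = 4551/23164 = 0.19646866; Var(ȳ) = 0.80353134·221/4551 = 0.039020089.
Var(Ŷ) = 23164² · 0.039020089 = 2.0937044 × 10^7.

2.094 × 10^7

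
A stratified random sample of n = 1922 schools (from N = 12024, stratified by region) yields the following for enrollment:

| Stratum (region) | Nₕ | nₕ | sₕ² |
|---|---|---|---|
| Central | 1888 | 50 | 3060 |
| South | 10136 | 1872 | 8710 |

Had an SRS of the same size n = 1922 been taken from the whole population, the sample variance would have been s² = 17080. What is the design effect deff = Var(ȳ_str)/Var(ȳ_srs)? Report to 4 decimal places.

Var(ȳ_str) = Σ Wₕ²(1−fₕ)sₕ²/nₕ with Wₕ = Nₕ/12024:
  Central: (1888/12024)²·(1−50/1888)·3060/50 = 1.4689296
  South: (10136/12024)²·(1−1872/10136)·8710/1872 = 2.6956983
  → Var(ȳ_str) = 4.1646279.
Var(ȳ_srs) = (1 − 1922/12024)·17080/1922 = 7.4660841.
deff = 4.1646279 / 7.4660841 = 0.5578.

0.5578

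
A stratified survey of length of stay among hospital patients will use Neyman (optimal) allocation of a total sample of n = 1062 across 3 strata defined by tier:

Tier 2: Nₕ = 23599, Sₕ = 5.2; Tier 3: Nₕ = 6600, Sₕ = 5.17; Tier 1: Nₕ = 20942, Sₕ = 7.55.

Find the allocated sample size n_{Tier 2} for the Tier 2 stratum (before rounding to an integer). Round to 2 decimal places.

413.79

Neyman allocation: nₕ = n·NₕSₕ / Σⱼ NⱼSⱼ.
Σ NⱼSⱼ = 23599·5.2 + 6600·5.17 + 20942·7.55 = 314948.9.
n_{Tier 2} = 1062·23599·5.2 / 314948.9 = 413.79.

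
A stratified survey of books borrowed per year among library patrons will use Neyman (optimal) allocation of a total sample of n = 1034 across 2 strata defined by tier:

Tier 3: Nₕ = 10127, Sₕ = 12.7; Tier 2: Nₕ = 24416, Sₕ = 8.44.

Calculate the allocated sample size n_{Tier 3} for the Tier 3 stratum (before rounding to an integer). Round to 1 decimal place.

397.3

Neyman allocation: nₕ = n·NₕSₕ / Σⱼ NⱼSⱼ.
Σ NⱼSⱼ = 10127·12.7 + 24416·8.44 = 334683.94.
n_{Tier 3} = 1034·10127·12.7 / 334683.94 = 397.3.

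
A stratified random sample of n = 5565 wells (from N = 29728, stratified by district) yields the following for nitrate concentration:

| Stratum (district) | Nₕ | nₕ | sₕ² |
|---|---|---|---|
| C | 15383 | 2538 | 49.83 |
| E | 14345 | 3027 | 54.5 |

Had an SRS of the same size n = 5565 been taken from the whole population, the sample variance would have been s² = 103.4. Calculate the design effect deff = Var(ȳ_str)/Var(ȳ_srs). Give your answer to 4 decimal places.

Var(ȳ_str) = Σ Wₕ²(1−fₕ)sₕ²/nₕ with Wₕ = Nₕ/29728:
  C: (15383/29728)²·(1−2538/15383)·49.83/2538 = 0.0043897828
  E: (14345/29728)²·(1−3027/14345)·54.5/3027 = 0.0033076758
  → Var(ȳ_str) = 0.0076974586.
Var(ȳ_srs) = (1 − 5565/29728)·103.4/5565 = 0.015102211.
deff = 0.0076974586 / 0.015102211 = 0.5097.

0.5097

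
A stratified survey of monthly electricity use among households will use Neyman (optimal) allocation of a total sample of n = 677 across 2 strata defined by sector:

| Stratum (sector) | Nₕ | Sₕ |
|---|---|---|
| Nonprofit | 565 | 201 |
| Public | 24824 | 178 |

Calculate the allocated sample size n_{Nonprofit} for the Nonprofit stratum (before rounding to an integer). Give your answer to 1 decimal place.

Neyman allocation: nₕ = n·NₕSₕ / Σⱼ NⱼSⱼ.
Σ NⱼSⱼ = 565·201 + 24824·178 = 4.532237 × 10^6.
n_{Nonprofit} = 677·565·201 / (4.532237 × 10^6) = 17.0.

17.0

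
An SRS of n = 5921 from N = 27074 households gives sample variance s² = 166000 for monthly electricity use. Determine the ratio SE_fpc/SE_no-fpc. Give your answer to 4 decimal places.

f = n/N = 5921/27074 = 0.21869690.
SE_no-fpc = √(s²/n) = 5.2948848; SE_fpc = √((1−f)s²/n) = 4.6802202.
Ratio = √(1−f) = 0.88391351.

0.8839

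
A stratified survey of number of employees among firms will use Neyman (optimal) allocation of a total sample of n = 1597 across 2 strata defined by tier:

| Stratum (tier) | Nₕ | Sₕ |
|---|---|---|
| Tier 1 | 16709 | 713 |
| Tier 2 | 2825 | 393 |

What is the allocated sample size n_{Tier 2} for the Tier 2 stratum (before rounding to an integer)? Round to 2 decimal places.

136.14

Neyman allocation: nₕ = n·NₕSₕ / Σⱼ NⱼSⱼ.
Σ NⱼSⱼ = 16709·713 + 2825·393 = 1.3023742 × 10^7.
n_{Tier 2} = 1597·2825·393 / (1.3023742 × 10^7) = 136.14.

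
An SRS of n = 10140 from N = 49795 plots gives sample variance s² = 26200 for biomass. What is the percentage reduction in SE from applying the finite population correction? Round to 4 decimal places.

10.7607

f = n/N = 10140/49795 = 0.20363490.
SE_no-fpc = √(s²/n) = 1.6074285; SE_fpc = √((1−f)s²/n) = 1.4344578.
Ratio = √(1−f) = 0.89239291. Reduction = 100·(1 − 0.89239291) = 10.7607%.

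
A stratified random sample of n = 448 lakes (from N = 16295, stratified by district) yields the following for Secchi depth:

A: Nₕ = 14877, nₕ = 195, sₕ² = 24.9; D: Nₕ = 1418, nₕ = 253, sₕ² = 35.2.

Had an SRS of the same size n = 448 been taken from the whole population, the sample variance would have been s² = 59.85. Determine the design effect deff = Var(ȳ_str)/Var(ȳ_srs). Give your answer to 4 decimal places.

Var(ȳ_str) = Σ Wₕ²(1−fₕ)sₕ²/nₕ with Wₕ = Nₕ/16295:
  A: (14877/16295)²·(1−195/14877)·24.9/195 = 0.10504045
  D: (1418/16295)²·(1−253/1418)·35.2/253 = 8.6559665 × 10^-4
  → Var(ȳ_str) = 0.10590605.
Var(ȳ_srs) = (1 − 448/16295)·59.85/448 = 0.12992084.
deff = 0.10590605 / 0.12992084 = 0.8152.

0.8152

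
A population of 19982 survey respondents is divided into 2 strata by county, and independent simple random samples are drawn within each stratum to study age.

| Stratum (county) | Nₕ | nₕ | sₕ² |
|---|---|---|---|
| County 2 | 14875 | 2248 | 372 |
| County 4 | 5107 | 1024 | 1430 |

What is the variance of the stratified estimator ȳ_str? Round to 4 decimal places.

0.1508

Var(ȳ_str) = Σₕ Wₕ²(1 − fₕ)sₕ²/nₕ with Wₕ = Nₕ/N, N = 19982.
County 2: Wₕ = 0.74441998; term = 0.74441998²·(1 − 0.15112605)·372/2248 = 0.077844132.
County 4: Wₕ = 0.25558002; term = 0.25558002²·(1 − 0.20050911)·1430/1024 = 0.072929529.
Sum = 0.15077366.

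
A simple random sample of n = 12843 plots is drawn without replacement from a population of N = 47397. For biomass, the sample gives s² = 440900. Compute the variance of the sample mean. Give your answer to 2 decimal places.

25.03

Under SRS without replacement, Var(ȳ) = (1 − f)·s²/n with f = n/N = 12843/47397 = 0.27096652.
Var(ȳ) = (1 − 0.27096652)·440900/12843 = 0.72903348·34.329985 = 25.027709.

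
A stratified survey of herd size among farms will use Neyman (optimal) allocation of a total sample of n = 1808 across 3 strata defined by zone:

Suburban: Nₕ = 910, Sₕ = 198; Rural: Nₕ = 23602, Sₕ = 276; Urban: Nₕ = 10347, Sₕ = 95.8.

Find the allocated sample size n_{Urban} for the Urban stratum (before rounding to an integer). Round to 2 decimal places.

Neyman allocation: nₕ = n·NₕSₕ / Σⱼ NⱼSⱼ.
Σ NⱼSⱼ = 910·198 + 23602·276 + 10347·95.8 = 7.6855746 × 10^6.
n_{Urban} = 1808·10347·95.8 / (7.6855746 × 10^6) = 233.19.

233.19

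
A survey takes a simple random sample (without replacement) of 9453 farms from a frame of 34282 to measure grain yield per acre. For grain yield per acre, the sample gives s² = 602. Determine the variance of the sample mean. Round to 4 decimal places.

Under SRS without replacement, Var(ȳ) = (1 − f)·s²/n with f = n/N = 9453/34282 = 0.27574237.
Var(ȳ) = (1 − 0.27574237)·602/9453 = 0.72425763·0.063683487 = 0.046123251.

0.0461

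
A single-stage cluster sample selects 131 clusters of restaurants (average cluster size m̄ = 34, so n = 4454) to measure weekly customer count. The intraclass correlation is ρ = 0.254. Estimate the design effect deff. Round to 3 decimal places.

9.382

deff = 1 + (34 − 1)·0.254 = 1 + 8.382 = 9.382.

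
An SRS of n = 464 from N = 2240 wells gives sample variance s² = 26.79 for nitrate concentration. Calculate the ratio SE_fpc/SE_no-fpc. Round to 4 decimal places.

0.8904

f = n/N = 464/2240 = 0.20714286.
SE_no-fpc = √(s²/n) = 0.24028539; SE_fpc = √((1−f)s²/n) = 0.21395618.
Ratio = √(1−f) = 0.89042526.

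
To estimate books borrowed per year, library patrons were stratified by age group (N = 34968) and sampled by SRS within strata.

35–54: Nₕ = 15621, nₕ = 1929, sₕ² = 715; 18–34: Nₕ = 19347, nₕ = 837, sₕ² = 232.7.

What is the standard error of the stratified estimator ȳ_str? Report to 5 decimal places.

Var(ȳ_str) = Σₕ Wₕ²(1 − fₕ)sₕ²/nₕ with Wₕ = Nₕ/N, N = 34968.
35–54: Wₕ = 0.44672272; term = 0.44672272²·(1 − 0.12348761)·715/1929 = 0.064834766.
18–34: Wₕ = 0.55327728; term = 0.55327728²·(1 − 0.04326252)·232.7/837 = 0.081423429.
Sum = 0.1462582.
SE = √(0.1462582) = 0.38244.

0.38244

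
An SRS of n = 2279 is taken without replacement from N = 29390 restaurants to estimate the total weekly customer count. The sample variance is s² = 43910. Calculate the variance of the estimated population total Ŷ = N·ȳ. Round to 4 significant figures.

Var(Ŷ) = N²·Var(ȳ) = N²·(1 − n/N)·s²/n.
f = 2279/29390 = 0.07754338; Var(ȳ) = 0.92245662·43910/2279 = 17.773177.
Var(Ŷ) = 29390² · 17.773177 = 1.5351974 × 10^10.

1.535 × 10^10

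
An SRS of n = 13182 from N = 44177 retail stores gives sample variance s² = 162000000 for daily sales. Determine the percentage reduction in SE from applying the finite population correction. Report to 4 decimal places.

16.2379

f = n/N = 13182/44177 = 0.29839057.
SE_no-fpc = √(s²/n) = 110.85795; SE_fpc = √((1−f)s²/n) = 92.856982.
Ratio = √(1−f) = 0.83762130. Reduction = 100·(1 − 0.83762130) = 16.2379%.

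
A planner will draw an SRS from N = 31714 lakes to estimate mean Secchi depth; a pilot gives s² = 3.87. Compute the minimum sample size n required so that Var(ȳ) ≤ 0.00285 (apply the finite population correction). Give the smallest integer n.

1303

Without fpc, n₀ = s²/D = 3.87/0.00285 = 1357.8947.
With fpc, (1 − n/N)·s²/n ≤ D requires n ≥ n₀/(1 + n₀/N) = 1357.8947/(1 + 1357.8947/31714) = 1302.1411.
Rounding up, n = 1303.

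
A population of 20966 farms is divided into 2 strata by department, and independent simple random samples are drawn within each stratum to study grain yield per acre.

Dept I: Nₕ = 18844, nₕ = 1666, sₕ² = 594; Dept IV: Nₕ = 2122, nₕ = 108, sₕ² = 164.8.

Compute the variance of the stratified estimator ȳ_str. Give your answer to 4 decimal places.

Var(ȳ_str) = Σₕ Wₕ²(1 − fₕ)sₕ²/nₕ with Wₕ = Nₕ/N, N = 20966.
Dept I: Wₕ = 0.89878851; term = 0.89878851²·(1 − 0.08841010)·594/1666 = 0.26255844.
Dept IV: Wₕ = 0.10121149; term = 0.10121149²·(1 − 0.05089538)·164.8/108 = 0.014835669.
Sum = 0.27739411.

0.2774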